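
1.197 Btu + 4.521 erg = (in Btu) 1.197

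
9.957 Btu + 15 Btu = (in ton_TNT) 6.293e-06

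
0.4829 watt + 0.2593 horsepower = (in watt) 193.8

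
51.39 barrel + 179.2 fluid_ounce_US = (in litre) 8176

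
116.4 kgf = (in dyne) 1.141e+08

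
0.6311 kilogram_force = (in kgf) 0.6311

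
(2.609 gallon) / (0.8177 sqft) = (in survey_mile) 8.078e-05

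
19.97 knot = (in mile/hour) 22.98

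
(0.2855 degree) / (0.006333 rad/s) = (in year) 2.495e-08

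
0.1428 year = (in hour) 1251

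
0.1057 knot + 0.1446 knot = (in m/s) 0.1288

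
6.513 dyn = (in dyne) 6.513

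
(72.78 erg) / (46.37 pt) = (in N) 0.0004449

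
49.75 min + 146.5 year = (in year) 146.5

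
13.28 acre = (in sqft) 5.785e+05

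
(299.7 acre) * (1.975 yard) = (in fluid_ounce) 7.406e+10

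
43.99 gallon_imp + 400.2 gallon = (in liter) 1715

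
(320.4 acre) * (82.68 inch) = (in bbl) 1.713e+07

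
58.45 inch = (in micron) 1.485e+06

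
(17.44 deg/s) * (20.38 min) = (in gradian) 2.37e+04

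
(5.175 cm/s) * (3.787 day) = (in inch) 6.666e+05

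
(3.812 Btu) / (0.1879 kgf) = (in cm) 2.183e+05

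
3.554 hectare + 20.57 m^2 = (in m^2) 3.556e+04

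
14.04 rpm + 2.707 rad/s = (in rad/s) 4.177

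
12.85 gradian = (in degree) 11.57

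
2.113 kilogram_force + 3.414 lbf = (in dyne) 3.591e+06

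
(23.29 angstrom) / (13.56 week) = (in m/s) 2.84e-16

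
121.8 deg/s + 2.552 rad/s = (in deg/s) 268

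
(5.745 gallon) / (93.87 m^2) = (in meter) 0.0002317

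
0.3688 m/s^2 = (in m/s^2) 0.3688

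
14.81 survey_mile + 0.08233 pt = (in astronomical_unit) 1.593e-07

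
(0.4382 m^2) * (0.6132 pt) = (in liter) 0.09479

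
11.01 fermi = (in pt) 3.121e-11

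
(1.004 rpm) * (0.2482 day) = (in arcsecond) 4.651e+08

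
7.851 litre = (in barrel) 0.04938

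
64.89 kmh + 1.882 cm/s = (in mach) 0.05299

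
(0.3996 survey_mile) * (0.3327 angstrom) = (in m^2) 2.14e-08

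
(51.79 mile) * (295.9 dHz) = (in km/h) 8.879e+06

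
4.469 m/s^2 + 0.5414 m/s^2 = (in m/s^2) 5.01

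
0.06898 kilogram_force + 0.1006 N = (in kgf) 0.07924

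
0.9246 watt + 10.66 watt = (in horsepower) 0.01554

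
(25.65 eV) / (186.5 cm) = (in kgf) 2.247e-19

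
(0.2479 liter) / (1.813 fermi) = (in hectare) 1.367e+07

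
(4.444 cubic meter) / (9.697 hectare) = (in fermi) 4.583e+10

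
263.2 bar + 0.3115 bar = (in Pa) 2.635e+07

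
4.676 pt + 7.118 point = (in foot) 0.01365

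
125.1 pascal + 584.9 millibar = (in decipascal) 5.862e+05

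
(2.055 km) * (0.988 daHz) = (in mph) 4.542e+04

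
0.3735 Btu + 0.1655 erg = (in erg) 3.941e+09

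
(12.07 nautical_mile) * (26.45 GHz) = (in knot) 1.149e+15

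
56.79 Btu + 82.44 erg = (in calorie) 1.432e+04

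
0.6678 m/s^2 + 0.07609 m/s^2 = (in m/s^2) 0.7439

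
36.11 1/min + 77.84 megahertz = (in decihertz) 7.784e+08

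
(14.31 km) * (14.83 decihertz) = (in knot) 4.125e+04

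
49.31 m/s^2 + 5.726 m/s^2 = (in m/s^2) 55.04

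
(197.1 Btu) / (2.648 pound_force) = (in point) 5.004e+07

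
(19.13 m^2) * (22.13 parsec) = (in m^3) 1.306e+19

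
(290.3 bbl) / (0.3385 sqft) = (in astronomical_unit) 9.811e-09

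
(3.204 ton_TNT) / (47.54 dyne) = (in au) 188.5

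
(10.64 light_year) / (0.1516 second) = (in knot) 1.291e+18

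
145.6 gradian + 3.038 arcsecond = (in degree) 131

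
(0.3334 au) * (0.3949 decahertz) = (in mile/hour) 4.406e+11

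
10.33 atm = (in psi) 151.8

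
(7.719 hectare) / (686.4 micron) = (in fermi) 1.125e+23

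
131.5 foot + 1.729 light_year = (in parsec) 0.5301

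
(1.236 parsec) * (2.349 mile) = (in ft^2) 1.552e+21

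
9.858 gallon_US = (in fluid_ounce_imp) 1313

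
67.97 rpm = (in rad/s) 7.118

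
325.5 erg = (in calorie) 7.78e-06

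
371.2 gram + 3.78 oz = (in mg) 4.784e+05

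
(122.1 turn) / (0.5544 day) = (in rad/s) 0.01602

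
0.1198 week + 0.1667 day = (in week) 0.1436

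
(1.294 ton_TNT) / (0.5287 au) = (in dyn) 6845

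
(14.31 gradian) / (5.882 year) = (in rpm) 1.157e-08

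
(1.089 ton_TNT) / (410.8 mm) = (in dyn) 1.109e+15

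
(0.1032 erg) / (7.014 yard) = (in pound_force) 3.617e-10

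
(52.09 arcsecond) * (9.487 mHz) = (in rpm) 2.288e-05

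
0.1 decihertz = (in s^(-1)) 0.01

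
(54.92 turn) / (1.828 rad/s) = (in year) 5.986e-06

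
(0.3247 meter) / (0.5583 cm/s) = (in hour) 0.01616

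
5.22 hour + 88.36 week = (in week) 88.39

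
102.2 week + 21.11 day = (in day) 736.5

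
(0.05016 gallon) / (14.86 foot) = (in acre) 1.036e-08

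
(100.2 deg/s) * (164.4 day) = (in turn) 3.953e+06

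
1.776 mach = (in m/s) 604.7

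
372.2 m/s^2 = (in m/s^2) 372.2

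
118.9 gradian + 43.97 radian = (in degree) 2626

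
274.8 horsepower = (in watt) 2.049e+05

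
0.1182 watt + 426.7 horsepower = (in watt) 3.182e+05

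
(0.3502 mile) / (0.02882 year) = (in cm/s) 0.06201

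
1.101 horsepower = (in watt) 821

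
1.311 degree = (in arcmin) 78.66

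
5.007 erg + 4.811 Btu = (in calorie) 1213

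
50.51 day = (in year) 0.1384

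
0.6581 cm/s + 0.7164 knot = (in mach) 0.001102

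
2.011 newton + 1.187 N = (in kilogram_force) 0.3261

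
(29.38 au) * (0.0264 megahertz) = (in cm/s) 1.16e+19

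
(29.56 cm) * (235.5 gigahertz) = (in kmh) 2.506e+11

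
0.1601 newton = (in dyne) 1.601e+04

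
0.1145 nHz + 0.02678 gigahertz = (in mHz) 2.678e+10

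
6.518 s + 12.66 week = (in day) 88.62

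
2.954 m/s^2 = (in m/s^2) 2.954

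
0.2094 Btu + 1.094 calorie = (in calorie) 53.9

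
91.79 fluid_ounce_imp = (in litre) 2.608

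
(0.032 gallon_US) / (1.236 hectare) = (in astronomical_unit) 6.551e-20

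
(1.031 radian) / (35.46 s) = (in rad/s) 0.02908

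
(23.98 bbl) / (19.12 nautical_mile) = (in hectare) 1.077e-08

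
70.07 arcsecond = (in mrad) 0.3397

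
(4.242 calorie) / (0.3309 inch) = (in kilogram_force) 215.3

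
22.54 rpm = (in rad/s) 2.36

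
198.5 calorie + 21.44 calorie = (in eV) 5.744e+21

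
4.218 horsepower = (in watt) 3145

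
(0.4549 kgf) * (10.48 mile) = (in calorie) 1.798e+04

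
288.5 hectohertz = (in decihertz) 2.885e+05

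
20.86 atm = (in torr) 1.585e+04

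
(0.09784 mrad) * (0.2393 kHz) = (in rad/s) 0.02341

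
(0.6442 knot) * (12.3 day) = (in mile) 218.8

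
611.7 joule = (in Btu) 0.5798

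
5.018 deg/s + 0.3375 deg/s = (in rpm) 0.8926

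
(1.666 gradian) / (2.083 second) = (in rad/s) 0.01256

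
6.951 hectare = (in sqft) 7.482e+05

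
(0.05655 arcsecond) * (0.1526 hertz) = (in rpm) 3.995e-07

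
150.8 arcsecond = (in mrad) 0.7311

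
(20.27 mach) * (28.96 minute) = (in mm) 1.199e+10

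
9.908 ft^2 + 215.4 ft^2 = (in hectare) 0.002093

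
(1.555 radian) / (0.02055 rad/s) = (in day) 0.0008758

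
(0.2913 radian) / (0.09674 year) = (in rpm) 9.118e-07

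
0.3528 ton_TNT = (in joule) 1.476e+09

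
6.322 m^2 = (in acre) 0.001562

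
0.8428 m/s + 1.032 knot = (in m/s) 1.374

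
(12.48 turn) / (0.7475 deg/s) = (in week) 0.009938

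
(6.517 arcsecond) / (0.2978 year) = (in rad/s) 3.364e-12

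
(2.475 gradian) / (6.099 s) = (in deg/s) 0.3652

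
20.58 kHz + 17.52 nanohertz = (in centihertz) 2.058e+06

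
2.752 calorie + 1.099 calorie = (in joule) 16.11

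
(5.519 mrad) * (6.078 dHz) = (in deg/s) 0.1922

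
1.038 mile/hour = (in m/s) 0.464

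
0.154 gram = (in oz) 0.005432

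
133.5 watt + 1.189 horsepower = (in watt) 1020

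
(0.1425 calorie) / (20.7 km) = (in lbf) 6.475e-06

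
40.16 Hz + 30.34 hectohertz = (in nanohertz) 3.074e+12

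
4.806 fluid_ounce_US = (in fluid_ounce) 4.806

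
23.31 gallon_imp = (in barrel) 0.6665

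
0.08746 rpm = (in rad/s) 0.009159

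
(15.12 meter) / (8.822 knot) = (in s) 3.332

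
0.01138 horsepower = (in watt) 8.486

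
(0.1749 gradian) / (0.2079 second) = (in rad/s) 0.01321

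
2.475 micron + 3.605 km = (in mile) 2.24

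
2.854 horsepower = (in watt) 2128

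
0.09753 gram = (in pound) 0.000215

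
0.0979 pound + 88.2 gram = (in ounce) 4.678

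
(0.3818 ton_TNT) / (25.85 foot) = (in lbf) 4.558e+07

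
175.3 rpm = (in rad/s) 18.36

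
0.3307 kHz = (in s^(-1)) 330.7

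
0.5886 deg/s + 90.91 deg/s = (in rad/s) 1.597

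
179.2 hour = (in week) 1.067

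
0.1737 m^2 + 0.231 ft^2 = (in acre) 4.823e-05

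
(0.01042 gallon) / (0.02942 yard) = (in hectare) 1.466e-07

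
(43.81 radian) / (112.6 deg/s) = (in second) 22.29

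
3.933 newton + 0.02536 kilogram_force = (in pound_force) 0.9401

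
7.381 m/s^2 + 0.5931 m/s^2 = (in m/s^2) 7.974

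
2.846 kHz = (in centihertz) 2.846e+05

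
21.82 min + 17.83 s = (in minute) 22.12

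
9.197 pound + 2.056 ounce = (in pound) 9.325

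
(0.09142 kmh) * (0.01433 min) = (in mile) 1.357e-05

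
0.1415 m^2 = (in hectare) 1.415e-05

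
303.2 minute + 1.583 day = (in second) 1.55e+05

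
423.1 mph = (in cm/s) 1.891e+04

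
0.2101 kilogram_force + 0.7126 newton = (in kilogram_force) 0.2828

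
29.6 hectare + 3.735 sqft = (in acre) 73.14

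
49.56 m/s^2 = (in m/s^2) 49.56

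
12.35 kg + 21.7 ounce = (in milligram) 1.297e+07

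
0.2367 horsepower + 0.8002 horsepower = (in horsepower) 1.037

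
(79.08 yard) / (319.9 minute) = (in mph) 0.008427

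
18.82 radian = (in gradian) 1198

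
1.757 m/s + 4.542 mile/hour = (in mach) 0.01112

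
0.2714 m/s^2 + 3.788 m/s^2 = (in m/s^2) 4.059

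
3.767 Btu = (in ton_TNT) 9.499e-07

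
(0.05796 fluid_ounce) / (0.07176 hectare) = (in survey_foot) 7.837e-09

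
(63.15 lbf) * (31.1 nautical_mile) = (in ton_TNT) 0.003867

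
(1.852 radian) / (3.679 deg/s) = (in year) 9.146e-07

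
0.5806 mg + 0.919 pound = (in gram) 416.9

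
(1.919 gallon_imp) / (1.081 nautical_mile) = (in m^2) 4.358e-06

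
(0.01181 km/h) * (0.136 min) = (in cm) 2.677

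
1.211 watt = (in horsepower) 0.001624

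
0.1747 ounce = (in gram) 4.953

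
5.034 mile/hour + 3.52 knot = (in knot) 7.894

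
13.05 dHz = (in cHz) 130.5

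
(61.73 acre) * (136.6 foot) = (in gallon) 2.748e+09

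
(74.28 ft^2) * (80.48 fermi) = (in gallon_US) 1.467e-10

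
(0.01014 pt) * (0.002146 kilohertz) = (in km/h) 2.764e-05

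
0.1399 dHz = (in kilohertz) 1.399e-05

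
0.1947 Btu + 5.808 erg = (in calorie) 49.1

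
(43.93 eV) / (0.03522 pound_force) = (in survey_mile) 2.792e-20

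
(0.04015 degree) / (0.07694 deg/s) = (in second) 0.5218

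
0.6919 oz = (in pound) 0.04324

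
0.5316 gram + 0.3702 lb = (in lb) 0.3714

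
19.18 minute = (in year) 3.649e-05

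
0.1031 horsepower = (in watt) 76.88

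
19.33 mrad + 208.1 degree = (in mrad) 3651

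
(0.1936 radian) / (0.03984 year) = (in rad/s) 1.541e-07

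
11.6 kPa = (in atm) 0.1145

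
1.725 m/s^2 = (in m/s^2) 1.725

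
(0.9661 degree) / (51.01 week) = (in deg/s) 3.132e-08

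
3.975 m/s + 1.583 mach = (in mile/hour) 1215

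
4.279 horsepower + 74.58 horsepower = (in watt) 5.881e+04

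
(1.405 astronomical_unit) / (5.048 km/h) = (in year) 4753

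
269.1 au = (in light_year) 0.004255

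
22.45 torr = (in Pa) 2993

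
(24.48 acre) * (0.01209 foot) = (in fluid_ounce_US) 1.234e+07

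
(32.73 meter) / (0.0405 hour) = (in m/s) 0.2245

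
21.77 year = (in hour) 1.907e+05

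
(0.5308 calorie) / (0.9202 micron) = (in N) 2.413e+06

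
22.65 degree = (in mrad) 395.3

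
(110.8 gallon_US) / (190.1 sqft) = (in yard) 0.02597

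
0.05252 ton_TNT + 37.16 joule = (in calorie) 5.252e+07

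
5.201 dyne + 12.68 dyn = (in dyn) 17.88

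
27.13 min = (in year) 5.162e-05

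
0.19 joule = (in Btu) 0.0001801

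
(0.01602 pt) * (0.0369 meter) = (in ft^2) 2.245e-06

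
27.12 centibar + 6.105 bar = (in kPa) 637.6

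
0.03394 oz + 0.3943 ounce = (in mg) 1.214e+04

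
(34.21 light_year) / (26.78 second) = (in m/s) 1.209e+16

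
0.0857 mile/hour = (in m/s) 0.03831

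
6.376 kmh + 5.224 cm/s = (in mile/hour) 4.079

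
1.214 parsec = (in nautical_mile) 2.023e+13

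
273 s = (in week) 0.0004514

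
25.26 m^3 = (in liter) 2.526e+04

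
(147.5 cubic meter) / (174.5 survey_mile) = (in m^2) 0.0005252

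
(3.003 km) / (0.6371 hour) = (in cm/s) 130.9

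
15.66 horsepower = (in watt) 1.168e+04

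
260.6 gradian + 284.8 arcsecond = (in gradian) 260.7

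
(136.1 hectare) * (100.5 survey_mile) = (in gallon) 5.815e+13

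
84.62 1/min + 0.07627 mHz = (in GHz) 1.41e-09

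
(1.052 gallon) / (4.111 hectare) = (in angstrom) 968.7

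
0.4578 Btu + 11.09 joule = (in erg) 4.941e+09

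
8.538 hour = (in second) 3.074e+04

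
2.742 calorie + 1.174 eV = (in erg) 1.147e+08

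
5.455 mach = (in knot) 3611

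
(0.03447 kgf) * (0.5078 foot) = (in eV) 3.266e+17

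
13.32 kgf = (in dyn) 1.306e+07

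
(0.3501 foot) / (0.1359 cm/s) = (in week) 0.0001298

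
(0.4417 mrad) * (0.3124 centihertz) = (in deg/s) 7.906e-05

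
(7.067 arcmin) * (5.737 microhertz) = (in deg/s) 6.757e-07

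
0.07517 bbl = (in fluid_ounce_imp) 420.6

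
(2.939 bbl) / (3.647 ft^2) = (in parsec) 4.469e-17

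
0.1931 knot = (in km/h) 0.3576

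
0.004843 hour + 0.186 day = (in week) 0.0266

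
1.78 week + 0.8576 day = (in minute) 1.918e+04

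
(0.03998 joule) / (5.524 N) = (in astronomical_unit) 4.838e-14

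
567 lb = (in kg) 257.2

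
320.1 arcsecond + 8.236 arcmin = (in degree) 0.2262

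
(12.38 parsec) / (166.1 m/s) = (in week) 3.803e+09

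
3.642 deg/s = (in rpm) 0.607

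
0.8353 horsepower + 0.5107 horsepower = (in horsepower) 1.346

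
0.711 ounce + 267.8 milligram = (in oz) 0.7204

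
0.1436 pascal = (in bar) 1.436e-06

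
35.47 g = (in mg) 3.547e+04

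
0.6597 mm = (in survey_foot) 0.002164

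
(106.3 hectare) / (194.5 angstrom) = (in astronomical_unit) 365.3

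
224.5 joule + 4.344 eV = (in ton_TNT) 5.366e-08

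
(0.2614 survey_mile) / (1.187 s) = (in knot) 688.9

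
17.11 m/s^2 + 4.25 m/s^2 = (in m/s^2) 21.36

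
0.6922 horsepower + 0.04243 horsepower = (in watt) 547.8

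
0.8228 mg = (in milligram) 0.8228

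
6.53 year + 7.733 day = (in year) 6.551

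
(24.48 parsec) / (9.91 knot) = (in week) 2.45e+11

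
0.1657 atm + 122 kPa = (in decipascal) 1.388e+06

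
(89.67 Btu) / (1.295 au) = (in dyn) 0.04883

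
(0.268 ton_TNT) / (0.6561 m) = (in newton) 1.709e+09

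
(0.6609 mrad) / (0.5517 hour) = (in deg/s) 1.907e-05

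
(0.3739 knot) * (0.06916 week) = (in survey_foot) 2.64e+04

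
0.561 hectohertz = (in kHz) 0.0561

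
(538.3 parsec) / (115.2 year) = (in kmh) 1.646e+10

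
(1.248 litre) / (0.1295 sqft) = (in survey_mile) 6.446e-05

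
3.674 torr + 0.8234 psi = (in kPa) 6.167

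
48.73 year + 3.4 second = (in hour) 4.269e+05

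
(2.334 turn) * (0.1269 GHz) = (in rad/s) 1.861e+09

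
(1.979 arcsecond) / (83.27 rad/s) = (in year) 3.654e-15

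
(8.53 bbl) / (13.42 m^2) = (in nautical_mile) 5.457e-05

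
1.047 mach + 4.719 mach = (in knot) 3816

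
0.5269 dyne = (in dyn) 0.5269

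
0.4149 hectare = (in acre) 1.025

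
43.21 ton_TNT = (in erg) 1.808e+18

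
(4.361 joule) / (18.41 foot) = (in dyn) 7.772e+04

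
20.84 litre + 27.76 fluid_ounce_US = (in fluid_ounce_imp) 762.4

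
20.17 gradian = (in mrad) 316.8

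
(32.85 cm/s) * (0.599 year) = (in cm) 6.205e+08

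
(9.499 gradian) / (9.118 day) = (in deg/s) 1.085e-05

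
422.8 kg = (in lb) 932.1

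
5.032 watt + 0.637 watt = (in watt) 5.669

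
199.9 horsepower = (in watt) 1.491e+05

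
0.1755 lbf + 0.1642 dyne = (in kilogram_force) 0.07961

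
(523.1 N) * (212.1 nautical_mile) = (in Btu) 1.948e+05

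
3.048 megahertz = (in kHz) 3048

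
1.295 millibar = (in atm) 0.001278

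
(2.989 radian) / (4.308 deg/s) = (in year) 1.261e-06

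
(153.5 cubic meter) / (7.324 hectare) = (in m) 0.002096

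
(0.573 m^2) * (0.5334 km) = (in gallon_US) 8.074e+04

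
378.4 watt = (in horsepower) 0.5074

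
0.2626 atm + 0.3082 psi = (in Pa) 2.873e+04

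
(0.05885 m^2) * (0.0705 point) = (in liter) 0.001464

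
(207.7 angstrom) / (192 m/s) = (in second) 1.082e-10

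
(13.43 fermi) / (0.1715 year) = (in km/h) 8.939e-21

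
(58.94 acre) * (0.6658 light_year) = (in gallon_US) 3.969e+23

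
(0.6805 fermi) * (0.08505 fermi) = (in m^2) 5.788e-32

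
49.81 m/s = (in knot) 96.82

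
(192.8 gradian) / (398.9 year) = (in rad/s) 2.407e-10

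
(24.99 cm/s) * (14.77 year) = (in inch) 4.583e+09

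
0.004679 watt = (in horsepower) 6.275e-06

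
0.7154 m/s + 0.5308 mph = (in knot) 1.852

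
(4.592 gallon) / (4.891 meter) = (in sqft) 0.03825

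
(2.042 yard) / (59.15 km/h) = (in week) 1.879e-07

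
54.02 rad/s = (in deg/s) 3095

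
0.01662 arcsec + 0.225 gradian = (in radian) 0.003534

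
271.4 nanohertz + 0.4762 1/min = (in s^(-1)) 0.007937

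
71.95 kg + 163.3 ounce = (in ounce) 2701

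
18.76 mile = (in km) 30.19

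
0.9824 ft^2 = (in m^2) 0.09127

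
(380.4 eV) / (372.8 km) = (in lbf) 3.675e-23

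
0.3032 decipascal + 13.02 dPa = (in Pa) 1.332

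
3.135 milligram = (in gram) 0.003135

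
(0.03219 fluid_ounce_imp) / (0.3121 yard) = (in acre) 7.919e-10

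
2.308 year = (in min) 1.213e+06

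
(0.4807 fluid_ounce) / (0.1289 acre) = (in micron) 0.02725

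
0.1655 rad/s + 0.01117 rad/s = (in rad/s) 0.1767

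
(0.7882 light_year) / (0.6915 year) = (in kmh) 1.231e+09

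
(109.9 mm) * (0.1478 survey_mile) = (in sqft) 281.4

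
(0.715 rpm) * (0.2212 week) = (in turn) 1594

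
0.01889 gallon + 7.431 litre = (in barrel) 0.04719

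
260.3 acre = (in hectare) 105.3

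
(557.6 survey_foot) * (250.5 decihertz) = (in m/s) 4257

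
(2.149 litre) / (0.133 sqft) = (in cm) 17.39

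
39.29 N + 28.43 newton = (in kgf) 6.906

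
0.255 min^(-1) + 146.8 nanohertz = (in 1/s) 0.00425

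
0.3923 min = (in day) 0.0002724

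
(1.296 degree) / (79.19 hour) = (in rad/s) 7.934e-08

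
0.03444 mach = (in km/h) 42.22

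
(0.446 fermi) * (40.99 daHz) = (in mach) 5.369e-16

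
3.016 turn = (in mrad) 1.895e+04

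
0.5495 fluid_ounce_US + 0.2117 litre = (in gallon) 0.06022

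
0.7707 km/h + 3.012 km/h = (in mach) 0.003086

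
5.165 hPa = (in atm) 0.005097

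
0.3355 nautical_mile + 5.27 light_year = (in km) 4.986e+13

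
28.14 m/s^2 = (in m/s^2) 28.14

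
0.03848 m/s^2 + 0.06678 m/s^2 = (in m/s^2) 0.1053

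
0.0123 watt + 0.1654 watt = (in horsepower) 0.0002383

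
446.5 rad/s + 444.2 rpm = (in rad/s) 493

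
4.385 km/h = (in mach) 0.003577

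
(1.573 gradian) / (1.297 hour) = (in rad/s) 5.292e-06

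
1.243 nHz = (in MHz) 1.243e-15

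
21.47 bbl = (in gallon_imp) 750.9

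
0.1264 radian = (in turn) 0.02012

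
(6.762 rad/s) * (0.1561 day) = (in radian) 9.12e+04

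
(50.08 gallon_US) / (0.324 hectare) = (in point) 0.1659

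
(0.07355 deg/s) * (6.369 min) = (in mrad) 490.5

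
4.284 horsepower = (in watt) 3195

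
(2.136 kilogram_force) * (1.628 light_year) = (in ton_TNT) 7.711e+07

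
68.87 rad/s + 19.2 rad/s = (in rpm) 841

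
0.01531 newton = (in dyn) 1531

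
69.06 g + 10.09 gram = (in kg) 0.07915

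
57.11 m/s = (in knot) 111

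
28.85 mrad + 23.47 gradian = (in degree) 22.78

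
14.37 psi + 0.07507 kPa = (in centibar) 99.15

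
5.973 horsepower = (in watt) 4454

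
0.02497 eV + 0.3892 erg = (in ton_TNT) 9.302e-18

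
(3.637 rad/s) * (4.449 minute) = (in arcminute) 3.338e+06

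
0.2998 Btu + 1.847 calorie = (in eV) 2.022e+21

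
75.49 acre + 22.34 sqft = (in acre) 75.49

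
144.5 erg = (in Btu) 1.37e-08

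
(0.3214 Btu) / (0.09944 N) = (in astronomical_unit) 2.279e-08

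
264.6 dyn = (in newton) 0.002646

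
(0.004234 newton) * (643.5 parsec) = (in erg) 8.407e+23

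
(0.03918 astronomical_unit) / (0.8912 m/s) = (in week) 1.087e+04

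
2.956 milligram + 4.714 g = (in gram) 4.717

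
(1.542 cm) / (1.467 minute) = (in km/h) 0.0006307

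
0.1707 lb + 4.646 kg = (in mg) 4.723e+06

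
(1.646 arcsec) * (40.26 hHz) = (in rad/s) 0.03213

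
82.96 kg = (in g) 8.296e+04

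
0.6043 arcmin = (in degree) 0.01007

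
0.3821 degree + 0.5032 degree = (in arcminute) 53.12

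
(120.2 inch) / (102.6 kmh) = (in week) 1.771e-07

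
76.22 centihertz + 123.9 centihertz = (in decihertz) 20.01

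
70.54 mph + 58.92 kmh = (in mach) 0.1407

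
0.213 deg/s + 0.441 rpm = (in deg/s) 2.859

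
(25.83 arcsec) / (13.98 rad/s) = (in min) 1.493e-07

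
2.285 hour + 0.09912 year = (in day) 36.27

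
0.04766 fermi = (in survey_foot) 1.564e-16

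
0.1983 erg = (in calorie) 4.739e-09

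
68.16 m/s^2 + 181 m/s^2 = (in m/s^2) 249.2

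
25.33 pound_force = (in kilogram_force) 11.49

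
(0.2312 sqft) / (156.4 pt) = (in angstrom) 3.893e+09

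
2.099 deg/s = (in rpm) 0.3498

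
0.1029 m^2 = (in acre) 2.543e-05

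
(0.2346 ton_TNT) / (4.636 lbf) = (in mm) 4.76e+10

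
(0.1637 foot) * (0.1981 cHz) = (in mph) 0.0002211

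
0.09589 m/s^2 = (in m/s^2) 0.09589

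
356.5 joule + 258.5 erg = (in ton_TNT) 8.521e-08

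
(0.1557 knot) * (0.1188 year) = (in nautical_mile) 162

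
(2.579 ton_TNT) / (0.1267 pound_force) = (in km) 1.915e+07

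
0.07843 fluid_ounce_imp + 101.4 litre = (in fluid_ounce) 3429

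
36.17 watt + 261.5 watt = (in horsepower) 0.3992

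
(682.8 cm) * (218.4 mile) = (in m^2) 2.4e+06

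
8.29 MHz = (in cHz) 8.29e+08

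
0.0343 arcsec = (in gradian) 1.059e-05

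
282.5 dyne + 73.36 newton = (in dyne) 7.336e+06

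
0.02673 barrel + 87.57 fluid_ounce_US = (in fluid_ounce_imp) 240.7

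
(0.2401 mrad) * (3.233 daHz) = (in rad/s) 0.007762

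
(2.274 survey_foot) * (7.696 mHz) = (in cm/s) 0.5334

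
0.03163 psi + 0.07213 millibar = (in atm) 0.002223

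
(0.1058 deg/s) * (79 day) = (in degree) 7.221e+05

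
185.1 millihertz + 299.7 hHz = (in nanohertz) 2.997e+13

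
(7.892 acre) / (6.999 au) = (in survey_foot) 1.001e-07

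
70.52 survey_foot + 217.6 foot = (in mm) 8.782e+04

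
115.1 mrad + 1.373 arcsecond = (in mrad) 115.1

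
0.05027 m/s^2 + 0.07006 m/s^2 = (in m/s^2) 0.1203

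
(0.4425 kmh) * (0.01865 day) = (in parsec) 6.419e-15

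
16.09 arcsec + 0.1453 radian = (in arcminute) 499.8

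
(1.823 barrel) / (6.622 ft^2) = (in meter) 0.4711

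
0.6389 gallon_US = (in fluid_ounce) 81.78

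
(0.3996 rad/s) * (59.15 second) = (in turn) 3.762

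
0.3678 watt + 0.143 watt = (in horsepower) 0.000685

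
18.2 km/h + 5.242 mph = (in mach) 0.02173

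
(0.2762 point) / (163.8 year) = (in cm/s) 1.886e-12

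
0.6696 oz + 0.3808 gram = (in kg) 0.01936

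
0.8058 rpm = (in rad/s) 0.08438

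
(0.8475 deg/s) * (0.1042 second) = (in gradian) 0.09812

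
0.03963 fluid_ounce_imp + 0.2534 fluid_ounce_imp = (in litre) 0.008326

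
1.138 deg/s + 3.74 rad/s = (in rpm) 35.9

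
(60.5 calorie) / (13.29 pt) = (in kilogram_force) 5506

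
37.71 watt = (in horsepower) 0.05057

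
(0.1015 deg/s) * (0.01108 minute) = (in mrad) 1.178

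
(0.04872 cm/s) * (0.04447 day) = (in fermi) 1.872e+15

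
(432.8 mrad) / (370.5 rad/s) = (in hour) 3.245e-07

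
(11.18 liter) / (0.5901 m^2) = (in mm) 18.95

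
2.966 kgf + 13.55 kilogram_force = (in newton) 162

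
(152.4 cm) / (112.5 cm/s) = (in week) 2.24e-06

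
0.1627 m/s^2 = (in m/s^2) 0.1627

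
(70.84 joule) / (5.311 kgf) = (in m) 1.36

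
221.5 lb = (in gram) 1.005e+05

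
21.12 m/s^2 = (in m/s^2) 21.12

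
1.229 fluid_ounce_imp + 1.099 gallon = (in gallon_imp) 0.9228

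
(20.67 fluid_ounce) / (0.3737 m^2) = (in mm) 1.636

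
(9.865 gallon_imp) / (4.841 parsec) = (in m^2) 3.002e-19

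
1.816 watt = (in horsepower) 0.002435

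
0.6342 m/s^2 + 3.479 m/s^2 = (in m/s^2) 4.113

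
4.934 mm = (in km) 4.934e-06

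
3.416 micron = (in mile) 2.123e-09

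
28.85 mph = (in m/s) 12.9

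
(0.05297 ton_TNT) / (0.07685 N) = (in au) 0.01928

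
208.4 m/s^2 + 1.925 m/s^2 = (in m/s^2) 210.3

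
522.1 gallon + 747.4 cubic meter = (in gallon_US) 1.98e+05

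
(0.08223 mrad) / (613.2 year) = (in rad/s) 4.252e-15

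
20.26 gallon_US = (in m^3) 0.07669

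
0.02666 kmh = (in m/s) 0.007406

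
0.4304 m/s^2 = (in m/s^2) 0.4304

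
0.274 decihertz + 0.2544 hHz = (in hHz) 0.2547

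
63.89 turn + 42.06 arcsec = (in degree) 2.3e+04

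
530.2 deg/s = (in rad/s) 9.254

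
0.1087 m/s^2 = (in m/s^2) 0.1087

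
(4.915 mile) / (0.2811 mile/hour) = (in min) 1049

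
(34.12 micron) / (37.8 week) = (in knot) 2.901e-12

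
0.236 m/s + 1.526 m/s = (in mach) 0.005175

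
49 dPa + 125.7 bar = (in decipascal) 1.257e+08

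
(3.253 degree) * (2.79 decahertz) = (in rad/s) 1.584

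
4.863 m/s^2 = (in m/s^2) 4.863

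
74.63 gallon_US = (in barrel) 1.777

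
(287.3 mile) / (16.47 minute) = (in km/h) 1684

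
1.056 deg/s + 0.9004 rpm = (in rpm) 1.076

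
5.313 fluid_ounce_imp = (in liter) 0.151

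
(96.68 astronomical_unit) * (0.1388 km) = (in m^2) 2.007e+15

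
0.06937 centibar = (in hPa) 0.6937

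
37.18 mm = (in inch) 1.464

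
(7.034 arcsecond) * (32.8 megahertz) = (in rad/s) 1119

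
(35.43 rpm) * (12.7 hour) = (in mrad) 1.696e+08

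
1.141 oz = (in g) 32.35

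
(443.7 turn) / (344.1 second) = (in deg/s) 464.2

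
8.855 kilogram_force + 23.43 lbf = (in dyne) 1.911e+07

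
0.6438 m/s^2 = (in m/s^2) 0.6438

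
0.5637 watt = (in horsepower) 0.0007559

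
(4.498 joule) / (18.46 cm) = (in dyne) 2.437e+06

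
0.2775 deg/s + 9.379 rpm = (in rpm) 9.425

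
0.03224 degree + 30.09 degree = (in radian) 0.5257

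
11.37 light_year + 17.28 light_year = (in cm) 2.71e+19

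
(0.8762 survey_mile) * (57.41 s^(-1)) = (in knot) 1.574e+05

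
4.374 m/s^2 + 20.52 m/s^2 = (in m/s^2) 24.89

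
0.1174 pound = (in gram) 53.25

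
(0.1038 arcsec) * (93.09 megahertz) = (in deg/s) 2684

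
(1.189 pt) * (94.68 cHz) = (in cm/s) 0.03971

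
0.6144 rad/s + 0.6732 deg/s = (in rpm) 5.979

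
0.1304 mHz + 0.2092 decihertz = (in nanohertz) 2.105e+07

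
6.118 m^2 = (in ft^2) 65.85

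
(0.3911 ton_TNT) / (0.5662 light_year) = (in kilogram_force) 3.115e-08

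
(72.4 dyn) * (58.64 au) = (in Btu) 6.02e+06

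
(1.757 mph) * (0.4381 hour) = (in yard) 1355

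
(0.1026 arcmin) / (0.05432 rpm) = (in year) 1.664e-10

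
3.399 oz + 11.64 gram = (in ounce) 3.81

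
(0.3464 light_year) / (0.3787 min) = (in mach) 4.236e+11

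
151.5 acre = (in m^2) 6.131e+05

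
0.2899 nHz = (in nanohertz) 0.2899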